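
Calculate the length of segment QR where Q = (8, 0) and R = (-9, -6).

d = sqrt((-9 - 8)^2 + (-6 - 0)^2)
d = sqrt(-17^2 + -6^2)
d = sqrt(289 + 36)
d = sqrt(325) = 5*sqrt(13)

5*sqrt(13)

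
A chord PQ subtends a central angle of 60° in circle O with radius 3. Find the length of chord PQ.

Chord = 2(3) sin(30°) = 3

3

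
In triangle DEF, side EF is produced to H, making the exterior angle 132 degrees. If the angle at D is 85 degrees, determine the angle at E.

angle E = 132 - 85 = 47 degrees (exterior angle theorem).

47 degrees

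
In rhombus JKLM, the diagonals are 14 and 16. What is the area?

Area = (14 * 16) / 2 = 224 / 2 = 112

112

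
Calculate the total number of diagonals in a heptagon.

Total line segments between 7 vertices = C(7,2) = 21.
Subtract the 7 sides: 21 - 7 = 14 diagonals.

14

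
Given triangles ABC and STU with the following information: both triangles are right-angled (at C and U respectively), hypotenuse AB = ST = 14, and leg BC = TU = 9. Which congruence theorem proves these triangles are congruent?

The given information provides:
both triangles are right-angled (at C and U respectively), hypotenuse AB = ST = 14, and leg BC = TU = 9
This matches the HL congruence theorem.
The hypotenuse and one leg of two right triangles are equal (Hypotenuse-Leg).

HL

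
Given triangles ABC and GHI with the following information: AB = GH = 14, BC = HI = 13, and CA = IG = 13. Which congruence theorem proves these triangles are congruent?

The given information matches SSS: All three pairs of corresponding sides are equal (Side-Side-Side).

SSS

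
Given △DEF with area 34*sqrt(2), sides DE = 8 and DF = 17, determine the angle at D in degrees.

sin(C) = 2 * 34*sqrt(2) / (8 * 17) = sqrt(2)/2, so C = arcsin(sqrt(2)/2) = 45°.
Since sin(180° - C) = sin(C), the obtuse angle 135° gives the same area, so C = 45° or C = 135°.

45° or 135°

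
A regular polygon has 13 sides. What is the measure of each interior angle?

Each interior angle of a regular n-gon is (n - 2) * 180 / n.
For n = 13: (13 - 2) * 180 / 13 = 1980/13 = 1980/13 degrees.

1980/13 degrees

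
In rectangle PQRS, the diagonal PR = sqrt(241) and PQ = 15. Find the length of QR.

b = sqrt(d^2 - a^2) = sqrt(241 - 225) = sqrt(16) = 4

4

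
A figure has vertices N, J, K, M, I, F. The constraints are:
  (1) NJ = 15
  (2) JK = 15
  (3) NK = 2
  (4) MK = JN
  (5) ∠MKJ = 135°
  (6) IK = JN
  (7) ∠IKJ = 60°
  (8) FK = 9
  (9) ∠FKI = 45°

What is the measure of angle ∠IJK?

From the given relations: IK = JN = 15.
Step 1: By the law of cosines on triangle JKI: JI² = 15² + 15² − 2·15·15·cos(60°) = 225, so JI = 15.
Step 2: By the inverse law of cosines on triangle IJK: cos(∠IJK) = (15² + 15² − 15²) / (2·15·15) = 225/450 = 0.5, so ∠IJK = 60°.

Therefore, the measure of angle ∠IJK = 60°.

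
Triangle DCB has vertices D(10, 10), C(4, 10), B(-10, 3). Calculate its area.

Shoelace: Area = (1/2)|10(10-3) + 4(3-10) + -10(10-10)| = (1/2)(42) = 21

21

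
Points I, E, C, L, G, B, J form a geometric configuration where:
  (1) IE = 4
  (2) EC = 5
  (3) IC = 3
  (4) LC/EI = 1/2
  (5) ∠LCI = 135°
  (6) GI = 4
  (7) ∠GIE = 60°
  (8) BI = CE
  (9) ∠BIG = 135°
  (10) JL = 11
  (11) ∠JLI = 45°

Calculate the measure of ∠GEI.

Step 1: By the law of cosines on triangle EIG: EG² = 4² + 4² − 2·4·4·cos(60°) = 16, so EG = 4.
Step 2: By the inverse law of cosines on triangle GEI: cos(∠GEI) = (4² + 4² − 4²) / (2·4·4) = 16/32 = 0.5, so ∠GEI = 60°.

Therefore, the measure of angle ∠GEI = 60°.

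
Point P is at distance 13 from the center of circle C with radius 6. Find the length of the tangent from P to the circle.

tangent = √(d² - r²) = √(13² - 6²) = √(169 - 36) = √133 = sqrt(133)

sqrt(133)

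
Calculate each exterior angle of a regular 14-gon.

Each exterior angle of a regular n-gon is 360 / n.
For n = 14: 360 / 14 = 180/7 degrees.

180/7 degrees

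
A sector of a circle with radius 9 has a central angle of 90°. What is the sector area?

The full circle has area πr² = π(9)² = 81*pi.
The sector covers 90° out of 360°, a fraction of 1/4.
Sector area = 81*pi × 1/4 = 81*pi/4.

81*pi/4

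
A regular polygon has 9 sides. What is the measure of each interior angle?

Each interior angle of a regular n-gon is (n - 2) * 180 / n.
For n = 9: (9 - 2) * 180 / 9 = 1260/9 = 140 degrees.

140 degrees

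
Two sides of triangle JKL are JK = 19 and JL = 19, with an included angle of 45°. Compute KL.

By the law of cosines: KL^2 = JK^2 + JL^2 - 2*JK*JL*cos(J)
KL^2 = 19^2 + 19^2 - 2*19*19*cos(45°)
KL^2 = 361 + 361 - 722*(sqrt(2)/2)
KL^2 = 722 - 361*sqrt(2)
KL = 19*sqrt(2 - sqrt(2))

19*sqrt(2 - sqrt(2))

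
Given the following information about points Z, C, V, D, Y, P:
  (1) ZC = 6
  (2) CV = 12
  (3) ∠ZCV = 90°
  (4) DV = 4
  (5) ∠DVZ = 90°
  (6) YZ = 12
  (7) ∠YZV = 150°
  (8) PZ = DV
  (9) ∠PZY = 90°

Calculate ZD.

Step 1: By the law of cosines on triangle ZCV: ZV² = 6² + 12² − 2·6·12·cos(90°) = 180, so ZV = 6·√5.
Step 2: By the law of cosines on triangle ZVD: ZD² = (6·√5)² + 4² − 2·6·√5·4·cos(90°) = 196, so ZD = 14.

Therefore, the length of ZD = 14.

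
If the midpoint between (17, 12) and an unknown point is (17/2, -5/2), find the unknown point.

Using the midpoint formula: M = ((x1 + x2)/2, (y1 + y2)/2)
We know M = (17/2, -5/2) and R = (17, 12)
For x: 17/2 = (17 + x2)/2, so x2 = 2*17/2 - 17 = 0
For y: -5/2 = (12 + y2)/2, so y2 = 2*-5/2 - 12 = -17
Q = (0, -17)

(0, -17)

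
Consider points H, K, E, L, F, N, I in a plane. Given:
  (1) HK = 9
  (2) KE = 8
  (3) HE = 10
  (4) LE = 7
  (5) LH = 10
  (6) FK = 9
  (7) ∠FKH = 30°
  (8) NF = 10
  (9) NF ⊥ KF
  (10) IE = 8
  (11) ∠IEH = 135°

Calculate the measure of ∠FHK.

Step 1: By the law of cosines on triangle HKF: HF² = 9² + 9² − 2·9·9·cos(30°) = 21.7, so HF ≈ 4.66.
Step 2: By the inverse law of cosines on triangle FHK: cos(∠FHK) = (4.66² + 9² − 9²) / (2·4.66·9) = 21.7/83.86 = 0.2588, so ∠FHK = 75°.

Therefore, the measure of angle ∠FHK = 75°.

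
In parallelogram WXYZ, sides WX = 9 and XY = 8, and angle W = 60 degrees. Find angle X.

In a parallelogram, consecutive angles are supplementary (sum to 180°).
angle X = 180 - angle W
angle X = 180 - 60
angle X = 120 degrees

120 degrees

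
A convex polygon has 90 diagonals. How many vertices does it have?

Using d = n(n - 3)/2, we solve 90 = n(n - 3)/2.
So n(n - 3) = 180.
Testing n = 15: 15 * 12 = 180 = 180. Correct.
The polygon has 15 sides.

15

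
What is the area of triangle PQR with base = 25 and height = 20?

Area = (1/2) * base * height
Area = (1/2) * 25 * 20
Area = 250

250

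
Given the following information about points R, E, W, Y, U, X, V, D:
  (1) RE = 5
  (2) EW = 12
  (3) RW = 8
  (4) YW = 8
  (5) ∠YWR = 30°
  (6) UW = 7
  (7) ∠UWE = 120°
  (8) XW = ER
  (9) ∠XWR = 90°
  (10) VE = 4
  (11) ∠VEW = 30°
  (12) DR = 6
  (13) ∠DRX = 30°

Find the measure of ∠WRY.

Step 1: By the law of cosines on triangle RWY: RY² = 8² + 8² − 2·8·8·cos(30°) = 17.15, so RY ≈ 4.14.
Step 2: By the inverse law of cosines on triangle WRY: cos(∠WRY) = (8² + 4.14² − 8²) / (2·8·4.14) = 17.15/66.26 = 0.2588, so ∠WRY = 75°.

Therefore, the measure of angle ∠WRY = 75°.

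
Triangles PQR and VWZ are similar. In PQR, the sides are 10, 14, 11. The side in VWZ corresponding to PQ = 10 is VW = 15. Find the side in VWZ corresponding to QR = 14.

k = 15/10 = 3/2. WZ = 3/2 * 14 = 21.

21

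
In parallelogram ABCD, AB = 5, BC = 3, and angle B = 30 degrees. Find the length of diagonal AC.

Law of cosines: d^2 = 5^2 + 3^2 - 2(5)(3)cos(30°) = 34 - 15*sqrt(3), so d = sqrt(34 - 15*sqrt(3)).

sqrt(34 - 15*sqrt(3))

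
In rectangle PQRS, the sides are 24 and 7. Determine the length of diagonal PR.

d = sqrt(24^2 + 7^2) = sqrt(625) = 25

25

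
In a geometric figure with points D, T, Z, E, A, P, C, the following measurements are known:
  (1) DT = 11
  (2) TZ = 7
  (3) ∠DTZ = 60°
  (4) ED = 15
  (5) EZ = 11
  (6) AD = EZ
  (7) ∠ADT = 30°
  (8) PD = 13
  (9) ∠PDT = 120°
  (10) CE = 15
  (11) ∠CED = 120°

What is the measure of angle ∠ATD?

From the given relations: AD = EZ = 11.
Step 1: By the law of cosines on triangle TDA: TA² = 11² + 11² − 2·11·11·cos(30°) = 32.42, so TA ≈ 5.69.
Step 2: By the inverse law of cosines on triangle ATD: cos(∠ATD) = (5.69² + 11² − 11²) / (2·5.69·11) = 32.42/125.27 = 0.2588, so ∠ATD = 75°.

Therefore, the measure of angle ∠ATD = 75°.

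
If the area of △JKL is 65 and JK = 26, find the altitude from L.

Rearranging the area formula Area = (1/2) * base * height:
height = 2 * Area / base = 2 * 65 / 26 = 5.

5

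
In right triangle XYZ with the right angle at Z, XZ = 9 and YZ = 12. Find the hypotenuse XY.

XY = sqrt(9^2 + 12^2) = sqrt(225) = 15

15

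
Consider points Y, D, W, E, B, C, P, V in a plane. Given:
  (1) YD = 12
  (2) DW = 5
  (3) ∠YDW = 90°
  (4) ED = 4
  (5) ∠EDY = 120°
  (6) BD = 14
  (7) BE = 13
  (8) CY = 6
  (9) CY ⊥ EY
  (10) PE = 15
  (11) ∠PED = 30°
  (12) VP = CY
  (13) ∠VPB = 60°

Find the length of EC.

Step 1: By the law of cosines on triangle EDY: EY² = 4² + 12² − 2·4·12·cos(120°) = 208, so EY = 4·√13.
Step 2: By the law of cosines on triangle EYC: EC² = (4·√13)² + 6² − 2·4·√13·6·cos(90°) = 244, so EC = 2·√61.

Therefore, the length of EC = 2·√61.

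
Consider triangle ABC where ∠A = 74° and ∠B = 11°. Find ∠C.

angle C = 180 - 74 - 11 = 95 degrees.

95 degrees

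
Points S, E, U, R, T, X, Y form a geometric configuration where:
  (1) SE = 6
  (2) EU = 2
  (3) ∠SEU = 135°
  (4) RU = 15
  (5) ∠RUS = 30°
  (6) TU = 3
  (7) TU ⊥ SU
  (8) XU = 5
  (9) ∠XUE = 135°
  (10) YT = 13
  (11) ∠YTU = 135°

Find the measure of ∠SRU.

Step 1: By the law of cosines on triangle UES: US² = 2² + 6² − 2·2·6·cos(135°) = 56.97, so US ≈ 7.55.
Step 2: By the law of cosines on triangle RUS: RS² = 15² + 7.55² − 2·15·7.55·cos(30°) = 85.87, so RS ≈ 9.27.
Step 3: By the inverse law of cosines on triangle SRU: cos(∠SRU) = (9.27² + 15² − 7.55²) / (2·9.27·15) = 253.9/278 = 0.9133, so ∠SRU = 24.03°.

Therefore, the measure of angle ∠SRU = 24.03°.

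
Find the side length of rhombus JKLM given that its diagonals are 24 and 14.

Half-diagonals are 12 and 7. side = sqrt(12^2 + 7^2) = sqrt(193)

sqrt(193)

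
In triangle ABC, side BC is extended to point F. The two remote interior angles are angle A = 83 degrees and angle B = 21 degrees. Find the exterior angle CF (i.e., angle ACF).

The interior angle at C is 180 - 83 - 21 = 76 degrees.
The exterior angle and interior angle at C are supplementary:
Exterior angle = 180 - 76 = 104 degrees.

104 degrees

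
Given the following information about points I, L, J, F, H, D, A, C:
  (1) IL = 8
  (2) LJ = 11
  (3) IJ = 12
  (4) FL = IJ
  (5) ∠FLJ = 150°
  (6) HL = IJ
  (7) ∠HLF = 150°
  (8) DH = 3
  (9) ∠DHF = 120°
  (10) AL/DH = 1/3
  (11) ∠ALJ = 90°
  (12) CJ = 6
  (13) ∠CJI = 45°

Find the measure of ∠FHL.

From the given relations: HL = IJ = 12; FL = IJ = 12.
Step 1: By the law of cosines on triangle HLF: HF² = 12² + 12² − 2·12·12·cos(150°) = 537.42, so HF ≈ 23.18.
Step 2: By the inverse law of cosines on triangle FHL: cos(∠FHL) = (23.18² + 12² − 12²) / (2·23.18·12) = 537.42/556.37 = 0.9659, so ∠FHL = 15°.

Therefore, the measure of angle ∠FHL = 15°.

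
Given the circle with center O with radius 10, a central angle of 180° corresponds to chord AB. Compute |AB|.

Drop a perpendicular from the center to the chord, bisecting both the chord and the central angle.
Each half-chord = r sin(θ/2) = 10 sin(90°).
The full chord = 2 × 10 × sin(90°) = 20.

20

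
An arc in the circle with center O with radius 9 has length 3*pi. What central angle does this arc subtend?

θ = 360 × 3*pi / (2π × 9) = 60° (rearranging arc length formula).

60°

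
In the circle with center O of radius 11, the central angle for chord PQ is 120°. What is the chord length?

Drop a perpendicular from the center to the chord, bisecting both the chord and the central angle.
Each half-chord = r sin(θ/2) = 11 sin(60°).
The full chord = 2 × 11 × sin(60°) = 11*sqrt(3).

11*sqrt(3)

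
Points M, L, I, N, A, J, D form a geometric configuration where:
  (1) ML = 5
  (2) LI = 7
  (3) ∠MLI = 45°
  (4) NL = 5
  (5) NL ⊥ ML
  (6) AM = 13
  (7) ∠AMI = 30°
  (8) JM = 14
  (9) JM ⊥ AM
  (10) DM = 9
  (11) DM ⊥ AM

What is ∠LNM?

Step 1: By the law of cosines on triangle NLM: NM² = 5² + 5² − 2·5·5·cos(90°) = 50, so NM = 5·√2.
Step 2: By the inverse law of cosines on triangle LNM: cos(∠LNM) = (5² + (5·√2)² − 5²) / (2·5·5·√2) = 50/70.71 = 0.7071, so ∠LNM = 45°.

Therefore, the measure of angle ∠LNM = 45°.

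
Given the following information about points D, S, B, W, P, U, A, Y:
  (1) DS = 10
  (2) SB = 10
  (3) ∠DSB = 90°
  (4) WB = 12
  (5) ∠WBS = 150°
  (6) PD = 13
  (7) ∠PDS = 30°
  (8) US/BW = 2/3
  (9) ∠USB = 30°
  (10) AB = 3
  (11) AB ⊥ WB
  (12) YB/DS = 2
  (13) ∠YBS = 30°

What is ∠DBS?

Step 1: By the law of cosines on triangle BSD: BD² = 10² + 10² − 2·10·10·cos(90°) = 200, so BD = 10·√2.
Step 2: By the inverse law of cosines on triangle DBS: cos(∠DBS) = ((10·√2)² + 10² − 10²) / (2·10·√2·10) = 200/282.84 = 0.7071, so ∠DBS = 45°.

Therefore, the measure of angle ∠DBS = 45°.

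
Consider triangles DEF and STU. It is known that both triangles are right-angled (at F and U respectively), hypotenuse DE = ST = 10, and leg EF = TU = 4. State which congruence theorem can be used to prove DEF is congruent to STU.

The given information matches HL: The hypotenuse and one leg of two right triangles are equal (Hypotenuse-Leg).

HL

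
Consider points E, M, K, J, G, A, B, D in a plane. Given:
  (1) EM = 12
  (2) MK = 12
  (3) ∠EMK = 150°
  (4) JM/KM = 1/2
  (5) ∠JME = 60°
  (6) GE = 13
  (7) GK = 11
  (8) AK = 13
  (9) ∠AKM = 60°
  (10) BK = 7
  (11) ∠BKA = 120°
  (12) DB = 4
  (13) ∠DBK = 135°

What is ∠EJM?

From the given relations: JM = 1/2·KM = 1/2·12 = 6.
Step 1: By the law of cosines on triangle JME: JE² = 6² + 12² − 2·6·12·cos(60°) = 108, so JE = 6·√3.
Step 2: By the inverse law of cosines on triangle EJM: cos(∠EJM) = ((6·√3)² + 6² − 12²) / (2·6·√3·6) = 0/124.71 = 0, so ∠EJM = 90°.

Therefore, the measure of angle ∠EJM = 90°.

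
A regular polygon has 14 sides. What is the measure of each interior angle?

Each interior angle of a regular n-gon is (n - 2) * 180 / n.
For n = 14: (14 - 2) * 180 / 14 = 2160/14 = 1080/7 degrees.

1080/7 degrees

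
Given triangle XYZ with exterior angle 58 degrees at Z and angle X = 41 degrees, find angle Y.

By the exterior angle theorem: exterior angle = sum of remote interior angles.
58 = 41 + angle Y
angle Y = 58 - 41 = 17 degrees

17 degrees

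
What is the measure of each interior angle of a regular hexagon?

Each interior angle of a regular n-gon is (n - 2) * 180 / n.
For n = 6: (6 - 2) * 180 / 6 = 720/6 = 120 degrees.

120 degrees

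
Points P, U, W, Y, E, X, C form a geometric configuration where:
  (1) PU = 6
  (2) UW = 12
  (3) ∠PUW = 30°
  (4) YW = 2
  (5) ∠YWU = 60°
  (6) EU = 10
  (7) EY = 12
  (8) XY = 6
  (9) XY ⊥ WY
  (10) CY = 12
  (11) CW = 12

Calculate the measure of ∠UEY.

Step 1: By the law of cosines on triangle UWY: UY² = 12² + 2² − 2·12·2·cos(60°) = 124, so UY = 2·√31.
Step 2: By the inverse law of cosines on triangle UEY: cos(∠UEY) = (10² + 12² − (2·√31)²) / (2·10·12) = 120/240 = 0.5, so ∠UEY = 60°.

Therefore, the measure of angle ∠UEY = 60°.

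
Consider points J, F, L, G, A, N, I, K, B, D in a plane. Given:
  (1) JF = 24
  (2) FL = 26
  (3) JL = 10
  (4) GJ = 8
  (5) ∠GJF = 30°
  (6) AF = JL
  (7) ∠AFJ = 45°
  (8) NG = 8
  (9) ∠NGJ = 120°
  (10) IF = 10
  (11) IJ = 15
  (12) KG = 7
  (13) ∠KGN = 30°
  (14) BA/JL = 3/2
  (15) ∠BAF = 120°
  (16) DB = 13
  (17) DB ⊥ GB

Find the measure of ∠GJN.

Step 1: By the law of cosines on triangle JGN: JN² = 8² + 8² − 2·8·8·cos(120°) = 192, so JN = 8·√3.
Step 2: By the inverse law of cosines on triangle GJN: cos(∠GJN) = (8² + (8·√3)² − 8²) / (2·8·8·√3) = 192/221.7 = 0.866, so ∠GJN = 30°.

Therefore, the measure of angle ∠GJN = 30°.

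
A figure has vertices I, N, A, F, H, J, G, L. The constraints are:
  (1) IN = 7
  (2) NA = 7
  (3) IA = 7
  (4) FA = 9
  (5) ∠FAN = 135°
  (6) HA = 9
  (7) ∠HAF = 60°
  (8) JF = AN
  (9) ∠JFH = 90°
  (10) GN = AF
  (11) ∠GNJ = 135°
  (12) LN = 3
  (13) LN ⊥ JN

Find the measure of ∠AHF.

Step 1: By the law of cosines on triangle HAF: HF² = 9² + 9² − 2·9·9·cos(60°) = 81, so HF = 9.
Step 2: By the inverse law of cosines on triangle AHF: cos(∠AHF) = (9² + 9² − 9²) / (2·9·9) = 81/162 = 0.5, so ∠AHF = 60°.

Therefore, the measure of angle ∠AHF = 60°.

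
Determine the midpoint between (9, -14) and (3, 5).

The midpoint is the average of the coordinates:
x: (9 + 3)/2 = 6
y: (-14 + 5)/2 = -9/2
Midpoint = (6, -9/2)

(6, -9/2)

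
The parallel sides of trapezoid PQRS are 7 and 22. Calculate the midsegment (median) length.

midsegment = (7 + 22) / 2 = 29 / 2 = 29/2

29/2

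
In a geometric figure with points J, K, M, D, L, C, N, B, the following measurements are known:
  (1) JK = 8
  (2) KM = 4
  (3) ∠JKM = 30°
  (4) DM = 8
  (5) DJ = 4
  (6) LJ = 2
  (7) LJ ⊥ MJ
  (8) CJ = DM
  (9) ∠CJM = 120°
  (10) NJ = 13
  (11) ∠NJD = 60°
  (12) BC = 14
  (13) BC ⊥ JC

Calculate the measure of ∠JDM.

Step 1: By the law of cosines on triangle JKM: JM² = 8² + 4² − 2·8·4·cos(30°) = 24.57, so JM ≈ 4.96.
Step 2: By the inverse law of cosines on triangle JDM: cos(∠JDM) = (4² + 8² − 4.96²) / (2·4·8) = 55.43/64 = 0.866, so ∠JDM = 30°.

Therefore, the measure of angle ∠JDM = 30°.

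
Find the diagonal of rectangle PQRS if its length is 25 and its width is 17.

d = sqrt(25^2 + 17^2) = sqrt(914)

sqrt(914)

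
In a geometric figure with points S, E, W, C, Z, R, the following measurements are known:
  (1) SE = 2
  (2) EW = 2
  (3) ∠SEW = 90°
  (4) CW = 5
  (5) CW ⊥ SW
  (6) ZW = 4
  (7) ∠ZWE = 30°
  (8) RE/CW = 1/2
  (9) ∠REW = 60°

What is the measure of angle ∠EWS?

Step 1: By the law of cosines on triangle WES: WS² = 2² + 2² − 2·2·2·cos(90°) = 8, so WS = 2·√2.
Step 2: By the inverse law of cosines on triangle EWS: cos(∠EWS) = (2² + (2·√2)² − 2²) / (2·2·2·√2) = 8/11.31 = 0.7071, so ∠EWS = 45°.

Therefore, the measure of angle ∠EWS = 45°.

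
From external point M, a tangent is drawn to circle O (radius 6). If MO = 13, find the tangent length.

tangent = √(d² - r²) = √(13² - 6²) = √(169 - 36) = √133 = sqrt(133)

sqrt(133)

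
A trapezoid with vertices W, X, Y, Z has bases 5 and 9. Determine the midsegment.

The midsegment (median) of a trapezoid connects the midpoints of the non-parallel sides.
Its length is the average of the two bases: (5 + 9) / 2 = 7.

7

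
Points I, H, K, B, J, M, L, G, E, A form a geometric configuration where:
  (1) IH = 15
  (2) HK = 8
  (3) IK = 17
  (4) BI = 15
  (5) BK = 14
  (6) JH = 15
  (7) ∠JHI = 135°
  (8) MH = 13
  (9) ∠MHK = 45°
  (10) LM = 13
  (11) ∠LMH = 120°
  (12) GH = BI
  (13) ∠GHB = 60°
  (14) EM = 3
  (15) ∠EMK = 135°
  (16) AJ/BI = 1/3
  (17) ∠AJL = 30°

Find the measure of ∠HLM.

Step 1: By the law of cosines on triangle LMH: LH² = 13² + 13² − 2·13·13·cos(120°) = 507, so LH = 13·√3.
Step 2: By the inverse law of cosines on triangle HLM: cos(∠HLM) = ((13·√3)² + 13² − 13²) / (2·13·√3·13) = 507/585.43 = 0.866, so ∠HLM = 30°.

Therefore, the measure of angle ∠HLM = 30°.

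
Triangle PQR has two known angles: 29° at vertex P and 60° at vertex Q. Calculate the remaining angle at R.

By the triangle angle sum property, the three interior angles of any triangle add up to 180°.
We know angle P = 29° and angle Q = 60°, so their sum is 89°.
Therefore angle R = 180° - 89° = 91°.

91 degrees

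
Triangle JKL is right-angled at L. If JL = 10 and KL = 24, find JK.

By the Pythagorean theorem: JK^2 = JL^2 + KL^2
JK^2 = 10^2 + 24^2 = 100 + 576 = 676
JK = sqrt(676) = 26

26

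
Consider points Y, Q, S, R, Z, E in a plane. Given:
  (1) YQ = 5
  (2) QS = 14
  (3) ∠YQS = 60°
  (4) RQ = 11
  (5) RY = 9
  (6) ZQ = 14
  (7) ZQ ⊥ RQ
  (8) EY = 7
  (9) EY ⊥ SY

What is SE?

Step 1: By the law of cosines on triangle SQY: SY² = 14² + 5² − 2·14·5·cos(60°) = 151, so SY = √151.
Step 2: By the law of cosines on triangle SYE: SE² = √151² + 7² − 2·√151·7·cos(90°) = 200, so SE = 10·√2.

Therefore, the length of SE = 10·√2.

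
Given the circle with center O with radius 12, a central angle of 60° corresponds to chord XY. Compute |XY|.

Chord length = 2r sin(θ/2)
= 2 × 12 × sin(60°/2)
= 2 × 12 × sin(30°)
= 12

12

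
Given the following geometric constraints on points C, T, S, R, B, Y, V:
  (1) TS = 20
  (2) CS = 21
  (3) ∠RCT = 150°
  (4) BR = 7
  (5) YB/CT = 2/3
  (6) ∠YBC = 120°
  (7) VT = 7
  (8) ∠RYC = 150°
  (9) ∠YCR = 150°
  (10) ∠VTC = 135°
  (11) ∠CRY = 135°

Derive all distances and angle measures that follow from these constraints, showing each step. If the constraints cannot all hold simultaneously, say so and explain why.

These constraints are not satisfiable: (8), (9) and (11) are the three interior angles of triangle RYC, which must sum to 180°, but 150° + 150° + 135° = 435°. No planar figure meets all of them, so nothing further can be derived.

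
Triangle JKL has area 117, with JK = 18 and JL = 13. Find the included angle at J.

Area = (1/2) * a * b * sin(C)
sin(C) = 2 * Area / (a * b)
sin(C) = 2 * 117 / (18 * 13)
sin(C) = 1
C = arcsin(1) = 90°

90°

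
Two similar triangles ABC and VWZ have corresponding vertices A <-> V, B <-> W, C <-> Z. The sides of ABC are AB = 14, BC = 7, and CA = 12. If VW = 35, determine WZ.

Since the triangles are similar, the ratio of corresponding sides is constant.
Scale factor k = VW / AB = 35 / 14 = 5/2
WZ = k * BC = 5/2 * 7 = 35/2

35/2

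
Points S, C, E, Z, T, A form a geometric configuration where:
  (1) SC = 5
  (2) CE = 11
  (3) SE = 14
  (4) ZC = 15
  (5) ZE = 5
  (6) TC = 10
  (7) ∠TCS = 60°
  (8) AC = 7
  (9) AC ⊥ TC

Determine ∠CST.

Step 1: By the law of cosines on triangle SCT: ST² = 5² + 10² − 2·5·10·cos(60°) = 75, so ST = 5·√3.
Step 2: By the inverse law of cosines on triangle CST: cos(∠CST) = (5² + (5·√3)² − 10²) / (2·5·5·√3) = 0/86.6 = 0, so ∠CST = 90°.

Therefore, the measure of angle ∠CST = 90°.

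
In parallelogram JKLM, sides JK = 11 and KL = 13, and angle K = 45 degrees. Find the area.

The area of a parallelogram equals the product of two adjacent sides times the sine of the included angle.
This is because the height equals 13 * sin(45°) = 13*sqrt(2)/2.
Area = 11 * 13*sqrt(2)/2 = 143*sqrt(2)/2

143*sqrt(2)/2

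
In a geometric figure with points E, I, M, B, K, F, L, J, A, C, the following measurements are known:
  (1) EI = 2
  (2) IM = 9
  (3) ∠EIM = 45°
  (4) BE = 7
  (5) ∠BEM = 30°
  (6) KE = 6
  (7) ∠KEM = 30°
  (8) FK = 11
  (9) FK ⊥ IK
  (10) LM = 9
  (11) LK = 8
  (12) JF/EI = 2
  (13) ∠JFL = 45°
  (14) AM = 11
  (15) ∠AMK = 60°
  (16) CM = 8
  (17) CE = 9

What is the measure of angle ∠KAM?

Step 1: By the law of cosines on triangle EIM: EM² = 2² + 9² − 2·2·9·cos(45°) = 59.54, so EM ≈ 7.72.
Step 2: By the law of cosines on triangle KEM: KM² = 6² + 7.72² − 2·6·7.72·cos(30°) = 15.35, so KM ≈ 3.92.
Step 3: By the law of cosines on triangle AMK: AK² = 11² + 3.92² − 2·11·3.92·cos(60°) = 93.25, so AK ≈ 9.66.
Step 4: By the inverse law of cosines on triangle KAM: cos(∠KAM) = (9.66² + 11² − 3.92²) / (2·9.66·11) = 198.9/212.45 = 0.9362, so ∠KAM = 20.57°.

Therefore, the measure of angle ∠KAM = 20.57°.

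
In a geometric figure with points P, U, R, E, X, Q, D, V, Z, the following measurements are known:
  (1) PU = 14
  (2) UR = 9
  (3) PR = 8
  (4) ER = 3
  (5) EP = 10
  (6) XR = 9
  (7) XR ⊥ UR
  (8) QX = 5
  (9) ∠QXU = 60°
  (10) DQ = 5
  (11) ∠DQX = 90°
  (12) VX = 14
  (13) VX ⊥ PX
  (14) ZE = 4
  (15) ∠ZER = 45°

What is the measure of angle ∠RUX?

Step 1: By the law of cosines on triangle URX: UX² = 9² + 9² − 2·9·9·cos(90°) = 162, so UX = 9·√2.
Step 2: By the inverse law of cosines on triangle RUX: cos(∠RUX) = (9² + (9·√2)² − 9²) / (2·9·9·√2) = 162/229.1 = 0.7071, so ∠RUX = 45°.

Therefore, the measure of angle ∠RUX = 45°.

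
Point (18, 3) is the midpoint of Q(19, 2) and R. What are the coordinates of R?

Using the midpoint formula: M = ((x1 + x2)/2, (y1 + y2)/2)
We know M = (18, 3) and Q = (19, 2)
For x: 18 = (19 + x2)/2, so x2 = 2*18 - 19 = 17
For y: 3 = (2 + y2)/2, so y2 = 2*3 - 2 = 4
R = (17, 4)

(17, 4)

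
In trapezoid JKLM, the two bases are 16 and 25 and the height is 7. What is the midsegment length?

midsegment = (16 + 25) / 2 = 41 / 2 = 41/2

41/2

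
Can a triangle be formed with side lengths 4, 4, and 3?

Yes.
The triangle inequality requires that the sum of any two sides exceeds the third.
Here 3 + 4 = 7 > 4, so the condition is met.

Yes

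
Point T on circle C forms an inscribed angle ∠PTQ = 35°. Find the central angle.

The inscribed angle theorem states that a central angle is always twice any inscribed angle that subtends the same arc.
Since the inscribed angle is 35°, the central angle = 2 × 35° = 70°.

70°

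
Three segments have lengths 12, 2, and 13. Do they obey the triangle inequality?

Yes.
The triangle inequality requires that the sum of any two sides exceeds the third.
Here 2 + 12 = 14 > 13, so the condition is met.

Yes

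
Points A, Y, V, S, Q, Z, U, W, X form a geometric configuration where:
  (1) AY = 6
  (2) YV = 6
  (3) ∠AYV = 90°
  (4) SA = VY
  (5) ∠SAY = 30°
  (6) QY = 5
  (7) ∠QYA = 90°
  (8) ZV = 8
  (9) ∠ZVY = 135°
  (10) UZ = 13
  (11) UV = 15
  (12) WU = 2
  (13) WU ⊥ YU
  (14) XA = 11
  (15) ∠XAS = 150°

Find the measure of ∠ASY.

From the given relations: SA = VY = 6.
Step 1: By the law of cosines on triangle SAY: SY² = 6² + 6² − 2·6·6·cos(30°) = 9.65, so SY ≈ 3.11.
Step 2: By the inverse law of cosines on triangle ASY: cos(∠ASY) = (6² + 3.11² − 6²) / (2·6·3.11) = 9.65/37.27 = 0.2588, so ∠ASY = 75°.

Therefore, the measure of angle ∠ASY = 75°.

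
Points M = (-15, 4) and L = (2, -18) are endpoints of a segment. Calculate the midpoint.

The midpoint is the average of the coordinates:
x: (-15 + 2)/2 = -13/2
y: (4 + -18)/2 = -7
Midpoint = (-13/2, -7)

(-13/2, -7)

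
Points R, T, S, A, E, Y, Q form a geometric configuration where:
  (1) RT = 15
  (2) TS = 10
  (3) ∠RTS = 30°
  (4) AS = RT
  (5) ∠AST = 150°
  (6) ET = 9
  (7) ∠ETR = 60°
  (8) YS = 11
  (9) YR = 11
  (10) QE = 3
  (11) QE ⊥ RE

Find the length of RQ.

Step 1: By the law of cosines on triangle ETR: ER² = 9² + 15² − 2·9·15·cos(60°) = 171, so ER = 3·√19.
Step 2: By the law of cosines on triangle REQ: RQ² = (3·√19)² + 3² − 2·3·√19·3·cos(90°) = 180, so RQ = 6·√5.

Therefore, the length of RQ = 6·√5.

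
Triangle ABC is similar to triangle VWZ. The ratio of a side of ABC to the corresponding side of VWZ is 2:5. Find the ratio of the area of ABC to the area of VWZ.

The ratio of areas of similar triangles equals the square of the side ratio.
Side ratio = 2:5
Area ratio = (2/5)^2 = 4/25 = 4:25

4:25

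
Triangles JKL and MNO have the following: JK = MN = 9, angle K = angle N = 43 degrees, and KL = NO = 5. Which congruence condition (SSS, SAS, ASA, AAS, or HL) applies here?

The given information provides:
JK = MN = 9, angle K = angle N = 43 degrees, and KL = NO = 5
This matches the SAS congruence theorem.
Two pairs of corresponding sides and the included angle are equal (Side-Angle-Side).

SAS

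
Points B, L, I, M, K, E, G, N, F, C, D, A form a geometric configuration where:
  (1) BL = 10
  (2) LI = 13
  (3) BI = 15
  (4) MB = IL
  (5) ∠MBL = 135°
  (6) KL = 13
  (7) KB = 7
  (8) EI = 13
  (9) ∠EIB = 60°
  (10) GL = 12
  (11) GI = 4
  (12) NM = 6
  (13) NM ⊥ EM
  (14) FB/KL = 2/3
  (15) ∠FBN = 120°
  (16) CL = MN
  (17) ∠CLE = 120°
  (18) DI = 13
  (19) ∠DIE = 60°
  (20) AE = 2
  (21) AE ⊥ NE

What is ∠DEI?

Step 1: By the law of cosines on triangle EID: ED² = 13² + 13² − 2·13·13·cos(60°) = 169, so ED = 13.
Step 2: By the inverse law of cosines on triangle DEI: cos(∠DEI) = (13² + 13² − 13²) / (2·13·13) = 169/338 = 0.5, so ∠DEI = 60°.

Therefore, the measure of angle ∠DEI = 60°.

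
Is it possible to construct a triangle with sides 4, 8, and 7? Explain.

Check all three triangle inequalities:
4 + 8 = 12 > 7 ✓
4 + 7 = 11 > 8 ✓
8 + 7 = 15 > 4 ✓
All conditions hold, so these sides form a valid triangle.

Yes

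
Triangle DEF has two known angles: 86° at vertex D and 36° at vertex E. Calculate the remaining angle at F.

The interior angles sum to 180°: angle F = 180 - 86 - 36 = 58°.
The triangle is acute (angles 86°, 36°, 58°).

58 degrees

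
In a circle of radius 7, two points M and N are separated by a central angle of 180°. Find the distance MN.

Drop a perpendicular from the center to the chord, bisecting both the chord and the central angle.
Each half-chord = r sin(θ/2) = 7 sin(90°).
The full chord = 2 × 7 × sin(90°) = 14.

14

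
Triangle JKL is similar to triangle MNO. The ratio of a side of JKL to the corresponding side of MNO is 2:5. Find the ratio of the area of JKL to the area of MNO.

Area ratio = (side ratio)^2 = (2/5)^2 = 4:25.

4:25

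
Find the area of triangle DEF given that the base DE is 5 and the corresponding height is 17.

Area = (1/2) * base * height
Area = (1/2) * 5 * 17
Area = 85/2

85/2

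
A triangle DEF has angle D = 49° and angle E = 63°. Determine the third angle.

angle F = 180 - 49 - 63 = 68 degrees.

68 degrees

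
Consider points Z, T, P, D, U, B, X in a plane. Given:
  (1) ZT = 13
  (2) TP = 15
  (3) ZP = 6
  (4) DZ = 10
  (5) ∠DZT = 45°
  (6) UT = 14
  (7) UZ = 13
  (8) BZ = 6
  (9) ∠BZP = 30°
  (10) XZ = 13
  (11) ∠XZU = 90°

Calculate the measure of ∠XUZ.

Step 1: By the law of cosines on triangle UZX: UX² = 13² + 13² − 2·13·13·cos(90°) = 338, so UX = 13·√2.
Step 2: By the inverse law of cosines on triangle XUZ: cos(∠XUZ) = ((13·√2)² + 13² − 13²) / (2·13·√2·13) = 338/478 = 0.7071, so ∠XUZ = 45°.

Therefore, the measure of angle ∠XUZ = 45°.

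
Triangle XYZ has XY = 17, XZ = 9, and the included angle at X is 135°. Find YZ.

When two sides and the included angle are known, the law of cosines gives the third side.
c^2 = a^2 + b^2 - 2ab cos(C) generalizes the Pythagorean theorem to non-right triangles.
Here: YZ^2 = 289 + 81 - 306*(-sqrt(2)/2) = 153*sqrt(2) + 370
YZ = sqrt(153*sqrt(2) + 370)

sqrt(153*sqrt(2) + 370)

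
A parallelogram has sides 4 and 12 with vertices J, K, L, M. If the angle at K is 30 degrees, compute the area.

Area = 4 * 12 * sin(30°) = 48 * 1/2 = 24

24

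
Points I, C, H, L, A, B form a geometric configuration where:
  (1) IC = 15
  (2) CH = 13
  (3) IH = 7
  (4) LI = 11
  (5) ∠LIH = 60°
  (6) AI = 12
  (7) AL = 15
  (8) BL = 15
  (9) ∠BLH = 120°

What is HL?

Step 1: By the law of cosines on triangle HIL: HL² = 7² + 11² − 2·7·11·cos(60°) = 93, so HL = √93.

Therefore, the length of HL = √93.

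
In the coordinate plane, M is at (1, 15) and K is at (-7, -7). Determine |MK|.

d = sqrt((-7 - 1)^2 + (-7 - 15)^2)
d = sqrt(-8^2 + -22^2)
d = sqrt(64 + 484)
d = sqrt(548) = 2*sqrt(137)

2*sqrt(137)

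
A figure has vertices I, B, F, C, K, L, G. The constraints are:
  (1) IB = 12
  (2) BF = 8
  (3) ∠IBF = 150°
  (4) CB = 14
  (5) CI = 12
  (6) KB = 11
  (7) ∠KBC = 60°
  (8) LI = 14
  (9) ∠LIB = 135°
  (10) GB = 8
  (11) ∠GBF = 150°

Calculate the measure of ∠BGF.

Step 1: By the law of cosines on triangle GBF: GF² = 8² + 8² − 2·8·8·cos(150°) = 238.85, so GF ≈ 15.45.
Step 2: By the inverse law of cosines on triangle BGF: cos(∠BGF) = (8² + 15.45² − 8²) / (2·8·15.45) = 238.85/247.28 = 0.9659, so ∠BGF = 15°.

Therefore, the measure of angle ∠BGF = 15°.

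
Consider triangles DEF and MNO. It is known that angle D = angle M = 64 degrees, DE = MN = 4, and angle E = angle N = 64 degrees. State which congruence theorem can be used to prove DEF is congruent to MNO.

Consider the given information: angle D = angle M = 64 degrees, DE = MN = 4, and angle E = angle N = 64 degrees
This is not SSS or SAS: SSS requires all three pairs of sides, but we don't have that. SAS requires two sides and the included angle between them.
The correct criterion is ASA. Two pairs of corresponding angles and the included side are equal (Angle-Side-Angle).

ASA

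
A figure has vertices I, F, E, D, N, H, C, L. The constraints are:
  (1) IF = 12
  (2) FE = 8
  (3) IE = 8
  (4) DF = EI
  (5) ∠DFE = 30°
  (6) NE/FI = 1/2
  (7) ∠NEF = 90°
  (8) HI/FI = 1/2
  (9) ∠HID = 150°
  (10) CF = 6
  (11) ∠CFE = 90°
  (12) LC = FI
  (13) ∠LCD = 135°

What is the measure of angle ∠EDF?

From the given relations: DF = EI = 8.
Step 1: By the law of cosines on triangle DFE: DE² = 8² + 8² − 2·8·8·cos(30°) = 17.15, so DE ≈ 4.14.
Step 2: By the inverse law of cosines on triangle EDF: cos(∠EDF) = (4.14² + 8² − 8²) / (2·4.14·8) = 17.15/66.26 = 0.2588, so ∠EDF = 75°.

Therefore, the measure of angle ∠EDF = 75°.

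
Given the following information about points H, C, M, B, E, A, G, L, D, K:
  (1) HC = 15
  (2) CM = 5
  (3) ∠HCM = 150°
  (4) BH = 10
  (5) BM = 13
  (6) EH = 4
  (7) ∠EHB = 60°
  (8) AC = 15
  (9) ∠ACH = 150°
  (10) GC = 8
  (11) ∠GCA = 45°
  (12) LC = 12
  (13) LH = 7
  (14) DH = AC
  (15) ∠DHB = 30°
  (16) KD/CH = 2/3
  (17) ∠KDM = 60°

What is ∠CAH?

Step 1: By the law of cosines on triangle ACH: AH² = 15² + 15² − 2·15·15·cos(150°) = 839.71, so AH ≈ 28.98.
Step 2: By the inverse law of cosines on triangle CAH: cos(∠CAH) = (15² + 28.98² − 15²) / (2·15·28.98) = 839.71/869.33 = 0.9659, so ∠CAH = 15°.

Therefore, the measure of angle ∠CAH = 15°.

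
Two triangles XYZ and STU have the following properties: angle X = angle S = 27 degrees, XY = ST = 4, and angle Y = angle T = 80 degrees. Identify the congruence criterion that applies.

The given information matches ASA: Two pairs of corresponding angles and the included side are equal (Angle-Side-Angle).

ASA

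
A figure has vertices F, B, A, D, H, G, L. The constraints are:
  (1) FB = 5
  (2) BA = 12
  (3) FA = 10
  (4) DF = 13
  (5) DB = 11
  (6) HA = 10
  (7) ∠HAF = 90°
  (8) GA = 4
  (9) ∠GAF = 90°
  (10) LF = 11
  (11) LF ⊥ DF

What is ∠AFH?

Step 1: By the law of cosines on triangle FAH: FH² = 10² + 10² − 2·10·10·cos(90°) = 200, so FH = 10·√2.
Step 2: By the inverse law of cosines on triangle AFH: cos(∠AFH) = (10² + (10·√2)² − 10²) / (2·10·10·√2) = 200/282.84 = 0.7071, so ∠AFH = 45°.

Therefore, the measure of angle ∠AFH = 45°.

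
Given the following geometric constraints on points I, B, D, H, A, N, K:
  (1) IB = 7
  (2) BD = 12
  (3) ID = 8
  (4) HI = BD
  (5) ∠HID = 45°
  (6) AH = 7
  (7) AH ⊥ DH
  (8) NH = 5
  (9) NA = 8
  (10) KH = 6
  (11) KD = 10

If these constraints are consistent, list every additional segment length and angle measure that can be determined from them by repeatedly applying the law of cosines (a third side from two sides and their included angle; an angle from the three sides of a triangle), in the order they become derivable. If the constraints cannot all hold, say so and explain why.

The constraints are consistent. Derivable facts, in order:
After 1 step:
- DH ≈ 8.5
- ∠AHN = 81.79°
- ∠ANH = 60°
- ∠BDI = 34.09°
- ∠BID = 106.07°
- ∠DBI = 39.84°
- ∠HAN = 38.21°
After 2 steps:
- DA ≈ 11.01
- ∠DHI = 41.73°
- ∠DHK = 85.37°
- ∠DKH = 57.9°
- ∠HDI = 93.27°
- ∠HDK = 36.73°
After 3 steps:
- ∠ADH = 39.48°
- ∠DAH = 50.52°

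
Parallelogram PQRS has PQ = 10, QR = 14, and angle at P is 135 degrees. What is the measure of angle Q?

Consecutive angles are supplementary: angle Q = 180 - 135 = 45 degrees.

45 degrees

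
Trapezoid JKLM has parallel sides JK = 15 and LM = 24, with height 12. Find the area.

A trapezoid's area equals the midsegment times the height.
The midsegment is (15 + 24) / 2 = 39/2.
Area = 39/2 * 12 = 234.

234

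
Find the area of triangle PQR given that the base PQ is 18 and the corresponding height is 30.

Area = (1/2) * base * height
Area = (1/2) * 18 * 30
Area = 270

270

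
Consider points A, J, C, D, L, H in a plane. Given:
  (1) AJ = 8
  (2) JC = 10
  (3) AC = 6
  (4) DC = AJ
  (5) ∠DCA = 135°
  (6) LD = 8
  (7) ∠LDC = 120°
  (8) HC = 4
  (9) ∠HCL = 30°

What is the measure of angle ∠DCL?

From the given relations: DC = AJ = 8.
Step 1: By the law of cosines on triangle CDL: CL² = 8² + 8² − 2·8·8·cos(120°) = 192, so CL = 8·√3.
Step 2: By the inverse law of cosines on triangle DCL: cos(∠DCL) = (8² + (8·√3)² − 8²) / (2·8·8·√3) = 192/221.7 = 0.866, so ∠DCL = 30°.

Therefore, the measure of angle ∠DCL = 30°.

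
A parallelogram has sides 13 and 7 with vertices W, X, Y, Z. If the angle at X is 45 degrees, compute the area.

Area = 13 * 7 * sin(45°) = 91 * sqrt(2)/2 = 91*sqrt(2)/2

91*sqrt(2)/2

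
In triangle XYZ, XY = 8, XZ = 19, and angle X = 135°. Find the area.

When two sides and the included angle are known, the area formula is (1/2)ab sin(C).
The height from one side to the opposite vertex is 19 sin(135°) = 19*sqrt(2)/2.
Area = (1/2) * 8 * 19*sqrt(2)/2 = 38*sqrt(2).

38*sqrt(2)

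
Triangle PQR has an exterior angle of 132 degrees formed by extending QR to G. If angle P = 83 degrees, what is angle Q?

The exterior angle theorem states that an exterior angle equals the sum of the two non-adjacent interior angles.
So 132 = 83 + angle Q, which gives angle Q = 132 - 83 = 49 degrees.

49 degrees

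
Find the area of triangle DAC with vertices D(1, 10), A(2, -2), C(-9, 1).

Using the Shoelace formula for a triangle:
Area = (1/2)|x0(y1 - y2) + x1(y2 - y0) + x2(y0 - y1)|
Area = (1/2)|1(-2 - 1) + 2(1 - 10) + -9(10 - -2)|
Area = (1/2)|-3 + -18 + -108|
Area = (1/2)|-129|
Area = (1/2)(129)
Area = 129/2

129/2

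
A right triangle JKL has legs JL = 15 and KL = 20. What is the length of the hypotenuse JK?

JK = sqrt(15^2 + 20^2) = sqrt(625) = 25

25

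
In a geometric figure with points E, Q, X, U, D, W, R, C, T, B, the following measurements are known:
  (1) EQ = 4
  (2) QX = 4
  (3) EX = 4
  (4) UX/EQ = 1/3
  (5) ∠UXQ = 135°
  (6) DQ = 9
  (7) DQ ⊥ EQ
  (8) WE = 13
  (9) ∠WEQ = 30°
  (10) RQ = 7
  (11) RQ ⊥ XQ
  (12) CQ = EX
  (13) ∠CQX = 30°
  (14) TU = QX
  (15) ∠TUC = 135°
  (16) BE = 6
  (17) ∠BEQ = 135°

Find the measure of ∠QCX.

From the given relations: CQ = EX = 4.
Step 1: By the law of cosines on triangle CQX: CX² = 4² + 4² − 2·4·4·cos(30°) = 4.29, so CX ≈ 2.07.
Step 2: By the inverse law of cosines on triangle QCX: cos(∠QCX) = (4² + 2.07² − 4²) / (2·4·2.07) = 4.29/16.56 = 0.2588, so ∠QCX = 75°.

Therefore, the measure of angle ∠QCX = 75°.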